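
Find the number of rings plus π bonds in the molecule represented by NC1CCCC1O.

1

Molecular formula from the SMILES: C5H11NO.
DoU = (2C + 2 + N − H − X)/2 = (2·5 + 2 + 1 − 11 − 0)/2 = 2/2 = 1.
(Structurally: 1 ring(s) + 0 π bond(s) = 1.)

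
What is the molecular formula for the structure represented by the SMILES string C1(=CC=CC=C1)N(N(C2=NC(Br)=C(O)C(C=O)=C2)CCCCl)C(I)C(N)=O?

Heavy atoms from the SMILES: 1 Br, 17 C, 1 Cl, 1 I, 4 N, 3 O.
Implicit hydrogens by atom environment:
  6 × C (aromatic): 1 H each → 6
  5 × C (aromatic): no H
  3 × C: 2 H each → 6
  2 × C: 1 H each → 2
  2 × N: no H
  2 × O: no H
  1 × Br: no H
  1 × C: no H
  1 × Cl: no H
  1 × I: no H
  1 × N: 2 H
  1 × N (aromatic): no H
  1 × O: 1 H
  Total hydrogens = 17.
Molecular formula: C17H17BrClIN4O3

C17H17BrClIN4O3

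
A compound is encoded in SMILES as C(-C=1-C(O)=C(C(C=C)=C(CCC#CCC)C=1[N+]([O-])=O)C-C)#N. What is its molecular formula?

Heavy atoms from the SMILES: 17 C, 2 N, 3 O.
Implicit hydrogens by atom environment:
  6 × C (aromatic): no H
  5 × C: 2 H each → 10
  3 × C: no H
  2 × C: 3 H each → 6
  1 × C: 1 H
  1 × N: no H
  1 × N (charge +1): no H
  1 × O: 1 H
  1 × O: no H
  1 × O (charge -1): no H
  Total hydrogens = 18.
Molecular formula: C17H18N2O3

C17H18N2O3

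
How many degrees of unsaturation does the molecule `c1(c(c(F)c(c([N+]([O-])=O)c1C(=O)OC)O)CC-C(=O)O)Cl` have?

7

Molecular formula from the SMILES: C11H9ClFNO7.
DoU = (2C + 2 + N − H − X)/2 = (2·11 + 2 + 1 − 9 − 2)/2 = 14/2 = 7.
(Structurally: 1 ring(s) + 6 π bond(s) = 7.)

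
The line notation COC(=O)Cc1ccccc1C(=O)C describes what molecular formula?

C11H12O3

Heavy atoms from the SMILES: 11 C, 3 O.
Implicit hydrogens by atom environment:
  4 × C (aromatic): 1 H each → 4
  3 × O: no H
  2 × C: 3 H each → 6
  2 × C (aromatic): no H
  2 × C: no H
  1 × C: 2 H
  Total hydrogens = 12.
Molecular formula: C11H12O3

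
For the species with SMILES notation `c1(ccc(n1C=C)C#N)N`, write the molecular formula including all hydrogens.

C7H7N3

Heavy atoms from the SMILES: 7 C, 3 N.
Implicit hydrogens by atom environment:
  2 × C (aromatic): 1 H each → 2
  2 × C (aromatic): no H
  1 × C: 2 H
  1 × C: 1 H
  1 × C: no H
  1 × N: 2 H
  1 × N (aromatic): no H
  1 × N: no H
  Total hydrogens = 7.
Molecular formula: C7H7N3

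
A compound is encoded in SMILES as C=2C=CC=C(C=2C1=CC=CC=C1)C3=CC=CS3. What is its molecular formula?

C16H12S

Heavy atoms from the SMILES: 16 C, 1 S.
Implicit hydrogens by atom environment:
  12 × C (aromatic): 1 H each → 12
  4 × C (aromatic): no H
  1 × S (aromatic): no H
  Total hydrogens = 12.
Molecular formula: C16H12S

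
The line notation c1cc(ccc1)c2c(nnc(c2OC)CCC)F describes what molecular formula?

Heavy atoms from the SMILES: 14 C, 1 F, 2 N, 1 O.
Implicit hydrogens by atom environment:
  5 × C (aromatic): 1 H each → 5
  5 × C (aromatic): no H
  2 × C: 3 H each → 6
  2 × C: 2 H each → 4
  2 × N (aromatic): no H
  1 × F: no H
  1 × O: no H
  Total hydrogens = 15.
Molecular formula: C14H15FN2O

C14H15FN2O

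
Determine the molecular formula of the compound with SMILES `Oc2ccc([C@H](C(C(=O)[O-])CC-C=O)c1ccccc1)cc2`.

C18H17O4-

Heavy atoms from the SMILES: 18 C, 4 O.
Implicit hydrogens by atom environment:
  9 × C (aromatic): 1 H each → 9
  3 × C: 1 H each → 3
  3 × C (aromatic): no H
  2 × C: 2 H each → 4
  2 × O: no H
  1 × C: no H
  1 × O: 1 H
  1 × O (charge -1): no H
  Total hydrogens = 17.
Net charge -1.
Molecular formula: C18H17O4-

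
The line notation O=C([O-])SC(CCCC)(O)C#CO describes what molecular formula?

Heavy atoms from the SMILES: 8 C, 4 O, 1 S.
Implicit hydrogens by atom environment:
  4 × C: no H
  3 × C: 2 H each → 6
  2 × O: 1 H each → 2
  1 × C: 3 H
  1 × O: no H
  1 × O (charge -1): no H
  1 × S: no H
  Total hydrogens = 11.
Net charge -1.
Molecular formula: C8H11O4S-

C8H11O4S-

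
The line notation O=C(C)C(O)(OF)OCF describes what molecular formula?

C4H6F2O4

Heavy atoms from the SMILES: 4 C, 2 F, 4 O.
Implicit hydrogens by atom environment:
  3 × O: no H
  2 × C: no H
  2 × F: no H
  1 × C: 3 H
  1 × C: 2 H
  1 × O: 1 H
  Total hydrogens = 6.
Molecular formula: C4H6F2O4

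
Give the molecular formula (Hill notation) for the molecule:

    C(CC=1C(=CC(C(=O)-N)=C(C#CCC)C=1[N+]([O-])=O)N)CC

Heavy atoms from the SMILES: 15 C, 3 N, 3 O.
Implicit hydrogens by atom environment:
  5 × C (aromatic): no H
  4 × C: 2 H each → 8
  3 × C: no H
  2 × C: 3 H each → 6
  2 × N: 2 H each → 4
  2 × O: no H
  1 × C (aromatic): 1 H
  1 × N (charge +1): no H
  1 × O (charge -1): no H
  Total hydrogens = 19.
Molecular formula: C15H19N3O3

C15H19N3O3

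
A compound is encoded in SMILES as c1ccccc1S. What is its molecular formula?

Heavy atoms from the SMILES: 6 C, 1 S.
Implicit hydrogens by atom environment:
  5 × C (aromatic): 1 H each → 5
  1 × C (aromatic): no H
  1 × S: 1 H
  Total hydrogens = 6.
Molecular formula: C6H6S

C6H6S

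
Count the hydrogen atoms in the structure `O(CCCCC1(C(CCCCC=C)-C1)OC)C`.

Hydrogens are implicit in SMILES; fill each atom to its normal valence:
  10 × C: 2 H each → 20
  2 × C: 3 H each → 6
  2 × C: 1 H each → 2
  2 × O: no H
  1 × C: no H
  Total hydrogens = 28.

28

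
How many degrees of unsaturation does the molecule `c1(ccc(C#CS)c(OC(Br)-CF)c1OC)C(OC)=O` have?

Molecular formula from the SMILES: C13H12BrFO4S.
DoU = (2C + 2 + N − H − X)/2 = (2·13 + 2 + 0 − 12 − 2)/2 = 14/2 = 7.
(Structurally: 1 ring(s) + 6 π bond(s) = 7.)

7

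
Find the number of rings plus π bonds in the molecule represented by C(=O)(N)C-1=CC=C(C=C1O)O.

Molecular formula from the SMILES: C7H7NO3.
DoU = (2C + 2 + N − H − X)/2 = (2·7 + 2 + 1 − 7 − 0)/2 = 10/2 = 5.
(Structurally: 1 ring(s) + 4 π bond(s) = 5.)

5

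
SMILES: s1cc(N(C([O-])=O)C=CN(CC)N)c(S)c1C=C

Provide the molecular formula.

Heavy atoms from the SMILES: 11 C, 3 N, 2 O, 2 S.
Implicit hydrogens by atom environment:
  3 × C: 1 H each → 3
  3 × C (aromatic): no H
  2 × C: 2 H each → 4
  2 × N: no H
  1 × C: 3 H
  1 × C (aromatic): 1 H
  1 × C: no H
  1 × N: 2 H
  1 × O: no H
  1 × O (charge -1): no H
  1 × S: 1 H
  1 × S (aromatic): no H
  Total hydrogens = 14.
Net charge -1.
Molecular formula: C11H14N3O2S2-

C11H14N3O2S2-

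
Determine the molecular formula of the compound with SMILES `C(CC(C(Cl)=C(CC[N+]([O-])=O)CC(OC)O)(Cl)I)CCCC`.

Heavy atoms from the SMILES: 14 C, 2 Cl, 1 I, 1 N, 4 O.
Implicit hydrogens by atom environment:
  8 × C: 2 H each → 16
  3 × C: no H
  2 × C: 3 H each → 6
  2 × Cl: no H
  2 × O: no H
  1 × C: 1 H
  1 × I: no H
  1 × N (charge +1): no H
  1 × O: 1 H
  1 × O (charge -1): no H
  Total hydrogens = 24.
Molecular formula: C14H24Cl2INO4

C14H24Cl2INO4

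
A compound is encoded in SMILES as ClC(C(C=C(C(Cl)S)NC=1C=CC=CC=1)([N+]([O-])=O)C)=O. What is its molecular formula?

Heavy atoms from the SMILES: 12 C, 2 Cl, 2 N, 3 O, 1 S.
Implicit hydrogens by atom environment:
  5 × C (aromatic): 1 H each → 5
  3 × C: no H
  2 × C: 1 H each → 2
  2 × Cl: no H
  2 × O: no H
  1 × C: 3 H
  1 × C (aromatic): no H
  1 × N: 1 H
  1 × N (charge +1): no H
  1 × O (charge -1): no H
  1 × S: 1 H
  Total hydrogens = 12.
Molecular formula: C12H12Cl2N2O3S

C12H12Cl2N2O3S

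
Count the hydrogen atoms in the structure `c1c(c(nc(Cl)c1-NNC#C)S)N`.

7

Hydrogens are implicit in SMILES; fill each atom to its normal valence:
  4 × C (aromatic): no H
  2 × N: 1 H each → 2
  1 × C (aromatic): 1 H
  1 × C: 1 H
  1 × C: no H
  1 × Cl: no H
  1 × N: 2 H
  1 × N (aromatic): no H
  1 × S: 1 H
  Total hydrogens = 7.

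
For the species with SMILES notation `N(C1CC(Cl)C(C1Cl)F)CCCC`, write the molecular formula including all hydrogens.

C9H16Cl2FN

Heavy atoms from the SMILES: 9 C, 2 Cl, 1 F, 1 N.
Implicit hydrogens by atom environment:
  4 × C: 2 H each → 8
  4 × C: 1 H each → 4
  2 × Cl: no H
  1 × C: 3 H
  1 × F: no H
  1 × N: 1 H
  Total hydrogens = 16.
Molecular formula: C9H16Cl2FN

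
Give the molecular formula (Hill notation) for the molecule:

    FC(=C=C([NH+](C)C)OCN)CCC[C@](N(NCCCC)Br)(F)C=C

C16H30BrF2N4O+

Heavy atoms from the SMILES: 1 Br, 16 C, 2 F, 4 N, 1 O.
Implicit hydrogens by atom environment:
  8 × C: 2 H each → 16
  4 × C: no H
  3 × C: 3 H each → 9
  2 × F: no H
  1 × Br: no H
  1 × C: 1 H
  1 × N: 2 H
  1 × N (charge +1): 1 H
  1 × N: 1 H
  1 × N: no H
  1 × O: no H
  Total hydrogens = 30.
Net charge +1.
Molecular formula: C16H30BrF2N4O+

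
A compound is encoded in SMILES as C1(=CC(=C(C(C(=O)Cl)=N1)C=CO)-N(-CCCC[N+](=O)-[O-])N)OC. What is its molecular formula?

Heavy atoms from the SMILES: 13 C, 1 Cl, 4 N, 5 O.
Implicit hydrogens by atom environment:
  4 × C: 2 H each → 8
  4 × C (aromatic): no H
  3 × O: no H
  2 × C: 1 H each → 2
  1 × C: 3 H
  1 × C (aromatic): 1 H
  1 × C: no H
  1 × Cl: no H
  1 × N: 2 H
  1 × N (aromatic): no H
  1 × N: no H
  1 × N (charge +1): no H
  1 × O: 1 H
  1 × O (charge -1): no H
  Total hydrogens = 17.
Molecular formula: C13H17ClN4O5

C13H17ClN4O5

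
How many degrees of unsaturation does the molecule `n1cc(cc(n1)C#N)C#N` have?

Molecular formula from the SMILES: C6H2N4.
DoU = (2C + 2 + N − H − X)/2 = (2·6 + 2 + 4 − 2 − 0)/2 = 16/2 = 8.
(Structurally: 1 ring(s) + 7 π bond(s) = 8.)

8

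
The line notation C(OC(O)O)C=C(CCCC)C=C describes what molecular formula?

Heavy atoms from the SMILES: 10 C, 3 O.
Implicit hydrogens by atom environment:
  5 × C: 2 H each → 10
  3 × C: 1 H each → 3
  2 × O: 1 H each → 2
  1 × C: 3 H
  1 × C: no H
  1 × O: no H
  Total hydrogens = 18.
Molecular formula: C10H18O3

C10H18O3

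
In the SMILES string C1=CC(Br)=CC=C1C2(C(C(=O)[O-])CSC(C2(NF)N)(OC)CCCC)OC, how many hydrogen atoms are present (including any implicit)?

Hydrogens are implicit in SMILES; fill each atom to its normal valence:
  4 × C: 2 H each → 8
  4 × C (aromatic): 1 H each → 4
  4 × C: no H
  3 × C: 3 H each → 9
  3 × O: no H
  2 × C (aromatic): no H
  1 × Br: no H
  1 × C: 1 H
  1 × F: no H
  1 × N: 2 H
  1 × N: 1 H
  1 × O (charge -1): no H
  1 × S: no H
  Total hydrogens = 25.

25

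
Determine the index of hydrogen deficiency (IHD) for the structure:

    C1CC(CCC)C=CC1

2

Molecular formula from the SMILES: C9H16.
DoU = (2C + 2 + N − H − X)/2 = (2·9 + 2 + 0 − 16 − 0)/2 = 4/2 = 2.
(Structurally: 1 ring(s) + 1 π bond(s) = 2.)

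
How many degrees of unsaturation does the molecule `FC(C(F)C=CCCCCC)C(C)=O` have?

2

Molecular formula from the SMILES: C11H18F2O.
DoU = (2C + 2 + N − H − X)/2 = (2·11 + 2 + 0 − 18 − 2)/2 = 4/2 = 2.
(Structurally: 0 ring(s) + 2 π bond(s) = 2.)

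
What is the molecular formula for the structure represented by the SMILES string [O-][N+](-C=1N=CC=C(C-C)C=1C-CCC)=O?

Heavy atoms from the SMILES: 11 C, 2 N, 2 O.
Implicit hydrogens by atom environment:
  4 × C: 2 H each → 8
  3 × C (aromatic): no H
  2 × C: 3 H each → 6
  2 × C (aromatic): 1 H each → 2
  1 × N (aromatic): no H
  1 × N (charge +1): no H
  1 × O: no H
  1 × O (charge -1): no H
  Total hydrogens = 16.
Molecular formula: C11H16N2O2

C11H16N2O2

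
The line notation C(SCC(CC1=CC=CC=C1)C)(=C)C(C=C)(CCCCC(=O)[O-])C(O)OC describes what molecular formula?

Heavy atoms from the SMILES: 22 C, 4 O, 1 S.
Implicit hydrogens by atom environment:
  8 × C: 2 H each → 16
  5 × C (aromatic): 1 H each → 5
  3 × C: 1 H each → 3
  3 × C: no H
  2 × C: 3 H each → 6
  2 × O: no H
  1 × C (aromatic): no H
  1 × O: 1 H
  1 × O (charge -1): no H
  1 × S: no H
  Total hydrogens = 31.
Net charge -1.
Molecular formula: C22H31O4S-

C22H31O4S-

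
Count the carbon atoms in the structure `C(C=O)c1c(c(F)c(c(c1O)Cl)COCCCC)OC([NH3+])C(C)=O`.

The symbol for carbon appears 16 times in the SMILES. Lowercase c denotes aromatic carbon and counts toward C.

16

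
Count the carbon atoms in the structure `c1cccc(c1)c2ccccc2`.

12

The symbol for carbon appears 12 times in the SMILES. Lowercase c denotes aromatic carbon and counts toward C.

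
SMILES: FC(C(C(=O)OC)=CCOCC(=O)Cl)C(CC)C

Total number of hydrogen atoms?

Hydrogens are implicit in SMILES; fill each atom to its normal valence:
  4 × O: no H
  3 × C: 3 H each → 9
  3 × C: 2 H each → 6
  3 × C: 1 H each → 3
  3 × C: no H
  1 × Cl: no H
  1 × F: no H
  Total hydrogens = 18.

18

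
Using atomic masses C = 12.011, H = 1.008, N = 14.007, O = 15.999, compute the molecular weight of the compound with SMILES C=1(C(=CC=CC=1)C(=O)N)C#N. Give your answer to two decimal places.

Molecular formula: C8H6N2O.
M = 8×12.011 + 6×1.008 + 2×14.007 + 1×15.999 = 146.15 g/mol.

146.15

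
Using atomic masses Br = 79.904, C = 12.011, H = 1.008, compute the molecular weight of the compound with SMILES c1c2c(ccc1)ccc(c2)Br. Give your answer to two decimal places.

Molecular formula: C10H7Br.
M = 1×79.904 + 10×12.011 + 7×1.008 = 207.07 g/mol.

207.07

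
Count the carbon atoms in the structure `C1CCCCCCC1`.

8

The symbol for carbon appears 8 times in the SMILES.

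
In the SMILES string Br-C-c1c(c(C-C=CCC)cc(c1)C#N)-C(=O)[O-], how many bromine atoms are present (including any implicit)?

The symbol for bromine appears 1 time in the SMILES.

1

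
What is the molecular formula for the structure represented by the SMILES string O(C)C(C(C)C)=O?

Heavy atoms from the SMILES: 5 C, 2 O.
Implicit hydrogens by atom environment:
  3 × C: 3 H each → 9
  2 × O: no H
  1 × C: 1 H
  1 × C: no H
  Total hydrogens = 10.
Molecular formula: C5H10O2

C5H10O2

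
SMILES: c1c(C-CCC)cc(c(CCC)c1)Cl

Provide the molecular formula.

C13H19Cl

Heavy atoms from the SMILES: 13 C, 1 Cl.
Implicit hydrogens by atom environment:
  5 × C: 2 H each → 10
  3 × C (aromatic): 1 H each → 3
  3 × C (aromatic): no H
  2 × C: 3 H each → 6
  1 × Cl: no H
  Total hydrogens = 19.
Molecular formula: C13H19Cl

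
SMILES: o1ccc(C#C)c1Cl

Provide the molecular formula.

Heavy atoms from the SMILES: 6 C, 1 Cl, 1 O.
Implicit hydrogens by atom environment:
  2 × C (aromatic): 1 H each → 2
  2 × C (aromatic): no H
  1 × C: 1 H
  1 × C: no H
  1 × Cl: no H
  1 × O (aromatic): no H
  Total hydrogens = 3.
Molecular formula: C6H3ClO

C6H3ClO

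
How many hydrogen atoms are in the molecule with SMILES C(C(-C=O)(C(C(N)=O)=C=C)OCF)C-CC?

Hydrogens are implicit in SMILES; fill each atom to its normal valence:
  5 × C: 2 H each → 10
  4 × C: no H
  3 × O: no H
  1 × C: 3 H
  1 × C: 1 H
  1 × F: no H
  1 × N: 2 H
  Total hydrogens = 16.

16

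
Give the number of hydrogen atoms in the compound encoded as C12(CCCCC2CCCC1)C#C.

18

Hydrogens are implicit in SMILES; fill each atom to its normal valence:
  8 × C: 2 H each → 16
  2 × C: 1 H each → 2
  2 × C: no H
  Total hydrogens = 18.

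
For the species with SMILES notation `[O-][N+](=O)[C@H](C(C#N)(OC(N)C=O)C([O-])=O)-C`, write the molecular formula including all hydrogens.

Heavy atoms from the SMILES: 7 C, 3 N, 6 O.
Implicit hydrogens by atom environment:
  4 × O: no H
  3 × C: 1 H each → 3
  3 × C: no H
  2 × O (charge -1): no H
  1 × C: 3 H
  1 × N: 2 H
  1 × N (charge +1): no H
  1 × N: no H
  Total hydrogens = 8.
Net charge -1.
Molecular formula: C7H8N3O6-

C7H8N3O6-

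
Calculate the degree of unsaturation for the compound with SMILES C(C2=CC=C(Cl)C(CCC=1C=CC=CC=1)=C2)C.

Molecular formula from the SMILES: C16H17Cl.
DoU = (2C + 2 + N − H − X)/2 = (2·16 + 2 + 0 − 17 − 1)/2 = 16/2 = 8.
(Structurally: 2 ring(s) + 6 π bond(s) = 8.)

8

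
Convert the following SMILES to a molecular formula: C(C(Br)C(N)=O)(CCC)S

Heavy atoms from the SMILES: 1 Br, 6 C, 1 N, 1 O, 1 S.
Implicit hydrogens by atom environment:
  2 × C: 2 H each → 4
  2 × C: 1 H each → 2
  1 × Br: no H
  1 × C: 3 H
  1 × C: no H
  1 × N: 2 H
  1 × O: no H
  1 × S: 1 H
  Total hydrogens = 12.
Molecular formula: C6H12BrNOS

C6H12BrNOS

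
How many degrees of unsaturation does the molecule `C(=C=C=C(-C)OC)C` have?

3

Molecular formula from the SMILES: C7H10O.
DoU = (2C + 2 + N − H − X)/2 = (2·7 + 2 + 0 − 10 − 0)/2 = 6/2 = 3.
(Structurally: 0 ring(s) + 3 π bond(s) = 3.)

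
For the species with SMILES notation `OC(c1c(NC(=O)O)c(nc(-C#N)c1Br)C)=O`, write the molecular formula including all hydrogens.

Heavy atoms from the SMILES: 1 Br, 9 C, 3 N, 4 O.
Implicit hydrogens by atom environment:
  5 × C (aromatic): no H
  3 × C: no H
  2 × O: 1 H each → 2
  2 × O: no H
  1 × Br: no H
  1 × C: 3 H
  1 × N: 1 H
  1 × N (aromatic): no H
  1 × N: no H
  Total hydrogens = 6.
Molecular formula: C9H6BrN3O4

C9H6BrN3O4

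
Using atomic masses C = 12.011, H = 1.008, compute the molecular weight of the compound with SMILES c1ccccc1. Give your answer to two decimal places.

Molecular formula: C6H6.
M = 6×12.011 + 6×1.008 = 78.11 g/mol.

78.11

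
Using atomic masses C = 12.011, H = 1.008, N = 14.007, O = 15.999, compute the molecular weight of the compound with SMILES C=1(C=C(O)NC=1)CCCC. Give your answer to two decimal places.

139.20

Molecular formula: C8H13NO.
M = 8×12.011 + 13×1.008 + 1×14.007 + 1×15.999 = 139.20 g/mol.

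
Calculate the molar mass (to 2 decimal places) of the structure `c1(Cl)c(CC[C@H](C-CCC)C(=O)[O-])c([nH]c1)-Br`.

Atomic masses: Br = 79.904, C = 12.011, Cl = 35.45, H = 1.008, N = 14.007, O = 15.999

Molecular formula: C12H16BrClNO2-.
M = 1×79.904 + 12×12.011 + 1×35.45 + 16×1.008 + 1×14.007 + 2×15.999 = 321.62 g/mol.

321.62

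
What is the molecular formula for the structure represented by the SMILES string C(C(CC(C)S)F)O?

Heavy atoms from the SMILES: 5 C, 1 F, 1 O, 1 S.
Implicit hydrogens by atom environment:
  2 × C: 2 H each → 4
  2 × C: 1 H each → 2
  1 × C: 3 H
  1 × F: no H
  1 × O: 1 H
  1 × S: 1 H
  Total hydrogens = 11.
Molecular formula: C5H11FOS

C5H11FOS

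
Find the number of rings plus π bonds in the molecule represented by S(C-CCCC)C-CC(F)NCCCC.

Molecular formula from the SMILES: C12H26FNS.
DoU = (2C + 2 + N − H − X)/2 = (2·12 + 2 + 1 − 26 − 1)/2 = 0/2 = 0.
(Structurally: 0 ring(s) + 0 π bond(s) = 0.)

0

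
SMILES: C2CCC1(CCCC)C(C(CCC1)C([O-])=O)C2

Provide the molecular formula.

Heavy atoms from the SMILES: 15 C, 2 O.
Implicit hydrogens by atom environment:
  10 × C: 2 H each → 20
  2 × C: 1 H each → 2
  2 × C: no H
  1 × C: 3 H
  1 × O: no H
  1 × O (charge -1): no H
  Total hydrogens = 25.
Net charge -1.
Molecular formula: C15H25O2-

C15H25O2-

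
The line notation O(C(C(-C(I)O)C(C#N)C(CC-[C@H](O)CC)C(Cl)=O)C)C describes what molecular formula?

Heavy atoms from the SMILES: 14 C, 1 Cl, 1 I, 1 N, 4 O.
Implicit hydrogens by atom environment:
  6 × C: 1 H each → 6
  3 × C: 3 H each → 9
  3 × C: 2 H each → 6
  2 × C: no H
  2 × O: 1 H each → 2
  2 × O: no H
  1 × Cl: no H
  1 × I: no H
  1 × N: no H
  Total hydrogens = 23.
Molecular formula: C14H23ClINO4

C14H23ClINO4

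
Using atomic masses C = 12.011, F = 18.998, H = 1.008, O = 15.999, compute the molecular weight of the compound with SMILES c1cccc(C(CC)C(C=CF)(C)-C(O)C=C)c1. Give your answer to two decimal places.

248.34

Molecular formula: C16H21FO.
M = 16×12.011 + 1×18.998 + 21×1.008 + 1×15.999 = 248.34 g/mol.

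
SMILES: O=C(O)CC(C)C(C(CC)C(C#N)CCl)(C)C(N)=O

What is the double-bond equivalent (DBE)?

4

Molecular formula from the SMILES: C13H21ClN2O3.
DoU = (2C + 2 + N − H − X)/2 = (2·13 + 2 + 2 − 21 − 1)/2 = 8/2 = 4.
(Structurally: 0 ring(s) + 4 π bond(s) = 4.)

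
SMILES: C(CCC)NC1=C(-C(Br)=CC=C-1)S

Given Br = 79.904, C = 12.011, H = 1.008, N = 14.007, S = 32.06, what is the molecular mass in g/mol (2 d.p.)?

260.19

Molecular formula: C10H14BrNS.
M = 1×79.904 + 10×12.011 + 14×1.008 + 1×14.007 + 1×32.06 = 260.19 g/mol.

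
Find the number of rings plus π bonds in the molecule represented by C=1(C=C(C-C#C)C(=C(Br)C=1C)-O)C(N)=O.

Molecular formula from the SMILES: C11H10BrNO2.
DoU = (2C + 2 + N − H − X)/2 = (2·11 + 2 + 1 − 10 − 1)/2 = 14/2 = 7.
(Structurally: 1 ring(s) + 6 π bond(s) = 7.)

7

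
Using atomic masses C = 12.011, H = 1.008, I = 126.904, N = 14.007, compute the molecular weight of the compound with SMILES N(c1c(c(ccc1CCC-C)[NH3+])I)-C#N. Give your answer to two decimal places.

Molecular formula: C11H15IN3+.
M = 11×12.011 + 15×1.008 + 1×126.904 + 3×14.007 = 316.17 g/mol.

316.17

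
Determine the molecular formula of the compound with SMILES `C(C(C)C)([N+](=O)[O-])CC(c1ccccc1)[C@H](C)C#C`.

Heavy atoms from the SMILES: 16 C, 1 N, 2 O.
Implicit hydrogens by atom environment:
  5 × C: 1 H each → 5
  5 × C (aromatic): 1 H each → 5
  3 × C: 3 H each → 9
  1 × C: 2 H
  1 × C: no H
  1 × C (aromatic): no H
  1 × N (charge +1): no H
  1 × O: no H
  1 × O (charge -1): no H
  Total hydrogens = 21.
Molecular formula: C16H21NO2

C16H21NO2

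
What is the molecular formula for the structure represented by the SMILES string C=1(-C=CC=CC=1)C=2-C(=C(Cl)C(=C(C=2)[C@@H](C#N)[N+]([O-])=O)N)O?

C14H10ClN3O3

Heavy atoms from the SMILES: 14 C, 1 Cl, 3 N, 3 O.
Implicit hydrogens by atom environment:
  6 × C (aromatic): 1 H each → 6
  6 × C (aromatic): no H
  1 × C: 1 H
  1 × C: no H
  1 × Cl: no H
  1 × N: 2 H
  1 × N: no H
  1 × N (charge +1): no H
  1 × O: 1 H
  1 × O: no H
  1 × O (charge -1): no H
  Total hydrogens = 10.
Molecular formula: C14H10ClN3O3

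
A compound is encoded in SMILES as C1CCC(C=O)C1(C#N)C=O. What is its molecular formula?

C8H9NO2

Heavy atoms from the SMILES: 8 C, 1 N, 2 O.
Implicit hydrogens by atom environment:
  3 × C: 2 H each → 6
  3 × C: 1 H each → 3
  2 × C: no H
  2 × O: no H
  1 × N: no H
  Total hydrogens = 9.
Molecular formula: C8H9NO2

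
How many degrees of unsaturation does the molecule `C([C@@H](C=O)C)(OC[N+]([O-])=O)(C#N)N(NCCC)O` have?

4

Molecular formula from the SMILES: C9H16N4O5.
DoU = (2C + 2 + N − H − X)/2 = (2·9 + 2 + 4 − 16 − 0)/2 = 8/2 = 4.
(Structurally: 0 ring(s) + 4 π bond(s) = 4.)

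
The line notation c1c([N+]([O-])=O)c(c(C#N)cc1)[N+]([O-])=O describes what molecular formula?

Heavy atoms from the SMILES: 7 C, 3 N, 4 O.
Implicit hydrogens by atom environment:
  3 × C (aromatic): 1 H each → 3
  3 × C (aromatic): no H
  2 × N (charge +1): no H
  2 × O: no H
  2 × O (charge -1): no H
  1 × C: no H
  1 × N: no H
  Total hydrogens = 3.
Molecular formula: C7H3N3O4

C7H3N3O4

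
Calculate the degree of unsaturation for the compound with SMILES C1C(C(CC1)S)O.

1

Molecular formula from the SMILES: C5H10OS.
DoU = (2C + 2 + N − H − X)/2 = (2·5 + 2 + 0 − 10 − 0)/2 = 2/2 = 1.
(Structurally: 1 ring(s) + 0 π bond(s) = 1.)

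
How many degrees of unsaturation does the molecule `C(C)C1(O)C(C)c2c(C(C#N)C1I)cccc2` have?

7

Molecular formula from the SMILES: C14H16INO.
DoU = (2C + 2 + N − H − X)/2 = (2·14 + 2 + 1 − 16 − 1)/2 = 14/2 = 7.
(Structurally: 2 ring(s) + 5 π bond(s) = 7.)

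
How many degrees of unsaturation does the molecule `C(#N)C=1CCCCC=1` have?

4

Molecular formula from the SMILES: C7H9N.
DoU = (2C + 2 + N − H − X)/2 = (2·7 + 2 + 1 − 9 − 0)/2 = 8/2 = 4.
(Structurally: 1 ring(s) + 3 π bond(s) = 4.)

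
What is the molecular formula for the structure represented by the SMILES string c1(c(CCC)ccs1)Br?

C7H9BrS

Heavy atoms from the SMILES: 1 Br, 7 C, 1 S.
Implicit hydrogens by atom environment:
  2 × C: 2 H each → 4
  2 × C (aromatic): 1 H each → 2
  2 × C (aromatic): no H
  1 × Br: no H
  1 × C: 3 H
  1 × S (aromatic): no H
  Total hydrogens = 9.
Molecular formula: C7H9BrS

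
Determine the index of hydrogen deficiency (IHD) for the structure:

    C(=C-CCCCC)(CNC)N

1

Molecular formula from the SMILES: C9H20N2.
DoU = (2C + 2 + N − H − X)/2 = (2·9 + 2 + 2 − 20 − 0)/2 = 2/2 = 1.
(Structurally: 0 ring(s) + 1 π bond(s) = 1.)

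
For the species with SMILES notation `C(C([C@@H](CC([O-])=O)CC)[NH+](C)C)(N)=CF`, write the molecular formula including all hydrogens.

C10H19FN2O2

Heavy atoms from the SMILES: 10 C, 1 F, 2 N, 2 O.
Implicit hydrogens by atom environment:
  3 × C: 3 H each → 9
  3 × C: 1 H each → 3
  2 × C: 2 H each → 4
  2 × C: no H
  1 × F: no H
  1 × N: 2 H
  1 × N (charge +1): 1 H
  1 × O: no H
  1 × O (charge -1): no H
  Total hydrogens = 19.
Molecular formula: C10H19FN2O2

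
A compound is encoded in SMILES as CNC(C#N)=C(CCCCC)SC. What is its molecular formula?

Heavy atoms from the SMILES: 10 C, 2 N, 1 S.
Implicit hydrogens by atom environment:
  4 × C: 2 H each → 8
  3 × C: 3 H each → 9
  3 × C: no H
  1 × N: 1 H
  1 × N: no H
  1 × S: no H
  Total hydrogens = 18.
Molecular formula: C10H18N2S

C10H18N2S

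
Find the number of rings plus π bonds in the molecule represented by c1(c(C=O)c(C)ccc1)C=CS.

Molecular formula from the SMILES: C10H10OS.
DoU = (2C + 2 + N − H − X)/2 = (2·10 + 2 + 0 − 10 − 0)/2 = 12/2 = 6.
(Structurally: 1 ring(s) + 5 π bond(s) = 6.)

6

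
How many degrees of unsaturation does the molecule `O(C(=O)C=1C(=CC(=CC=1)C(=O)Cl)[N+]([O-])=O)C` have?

Molecular formula from the SMILES: C9H6ClNO5.
DoU = (2C + 2 + N − H − X)/2 = (2·9 + 2 + 1 − 6 − 1)/2 = 14/2 = 7.
(Structurally: 1 ring(s) + 6 π bond(s) = 7.)

7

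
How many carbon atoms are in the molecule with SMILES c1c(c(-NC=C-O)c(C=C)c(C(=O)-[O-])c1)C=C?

The symbol for carbon appears 13 times in the SMILES. Lowercase c denotes aromatic carbon and counts toward C.

13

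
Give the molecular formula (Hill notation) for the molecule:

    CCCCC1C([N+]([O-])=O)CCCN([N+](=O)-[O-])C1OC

C11H21N3O5

Heavy atoms from the SMILES: 11 C, 3 N, 5 O.
Implicit hydrogens by atom environment:
  6 × C: 2 H each → 12
  3 × C: 1 H each → 3
  3 × O: no H
  2 × C: 3 H each → 6
  2 × N (charge +1): no H
  2 × O (charge -1): no H
  1 × N: no H
  Total hydrogens = 21.
Molecular formula: C11H21N3O5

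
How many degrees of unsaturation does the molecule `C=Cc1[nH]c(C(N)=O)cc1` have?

Molecular formula from the SMILES: C7H8N2O.
DoU = (2C + 2 + N − H − X)/2 = (2·7 + 2 + 2 − 8 − 0)/2 = 10/2 = 5.
(Structurally: 1 ring(s) + 4 π bond(s) = 5.)

5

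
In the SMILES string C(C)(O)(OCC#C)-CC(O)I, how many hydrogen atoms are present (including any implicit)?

11

Hydrogens are implicit in SMILES; fill each atom to its normal valence:
  2 × C: 2 H each → 4
  2 × C: 1 H each → 2
  2 × C: no H
  2 × O: 1 H each → 2
  1 × C: 3 H
  1 × I: no H
  1 × O: no H
  Total hydrogens = 11.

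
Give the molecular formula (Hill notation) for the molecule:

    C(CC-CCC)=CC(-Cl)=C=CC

C11H17Cl

Heavy atoms from the SMILES: 11 C, 1 Cl.
Implicit hydrogens by atom environment:
  4 × C: 2 H each → 8
  3 × C: 1 H each → 3
  2 × C: 3 H each → 6
  2 × C: no H
  1 × Cl: no H
  Total hydrogens = 17.
Molecular formula: C11H17Cl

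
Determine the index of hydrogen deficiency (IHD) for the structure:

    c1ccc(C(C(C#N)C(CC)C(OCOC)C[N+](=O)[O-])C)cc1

7

Molecular formula from the SMILES: C17H24N2O4.
DoU = (2C + 2 + N − H − X)/2 = (2·17 + 2 + 2 − 24 − 0)/2 = 14/2 = 7.
(Structurally: 1 ring(s) + 6 π bond(s) = 7.)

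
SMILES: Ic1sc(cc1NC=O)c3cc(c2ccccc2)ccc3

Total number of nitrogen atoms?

1

The symbol for nitrogen appears 1 time in the SMILES.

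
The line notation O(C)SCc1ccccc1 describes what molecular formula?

Heavy atoms from the SMILES: 8 C, 1 O, 1 S.
Implicit hydrogens by atom environment:
  5 × C (aromatic): 1 H each → 5
  1 × C: 3 H
  1 × C: 2 H
  1 × C (aromatic): no H
  1 × O: no H
  1 × S: no H
  Total hydrogens = 10.
Molecular formula: C8H10OS

C8H10OS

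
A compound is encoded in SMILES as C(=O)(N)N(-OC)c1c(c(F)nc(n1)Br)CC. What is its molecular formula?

C8H10BrFN4O2

Heavy atoms from the SMILES: 1 Br, 8 C, 1 F, 4 N, 2 O.
Implicit hydrogens by atom environment:
  4 × C (aromatic): no H
  2 × C: 3 H each → 6
  2 × N (aromatic): no H
  2 × O: no H
  1 × Br: no H
  1 × C: 2 H
  1 × C: no H
  1 × F: no H
  1 × N: 2 H
  1 × N: no H
  Total hydrogens = 10.
Molecular formula: C8H10BrFN4O2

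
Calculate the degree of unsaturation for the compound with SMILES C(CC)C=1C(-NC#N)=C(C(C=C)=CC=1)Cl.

Molecular formula from the SMILES: C12H13ClN2.
DoU = (2C + 2 + N − H − X)/2 = (2·12 + 2 + 2 − 13 − 1)/2 = 14/2 = 7.
(Structurally: 1 ring(s) + 6 π bond(s) = 7.)

7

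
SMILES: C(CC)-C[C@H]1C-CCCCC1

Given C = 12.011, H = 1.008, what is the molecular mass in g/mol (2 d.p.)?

Molecular formula: C11H22.
M = 11×12.011 + 22×1.008 = 154.30 g/mol.

154.30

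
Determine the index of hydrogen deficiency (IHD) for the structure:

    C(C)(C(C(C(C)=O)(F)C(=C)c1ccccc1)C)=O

7

Molecular formula from the SMILES: C15H17FO2.
DoU = (2C + 2 + N − H − X)/2 = (2·15 + 2 + 0 − 17 − 1)/2 = 14/2 = 7.
(Structurally: 1 ring(s) + 6 π bond(s) = 7.)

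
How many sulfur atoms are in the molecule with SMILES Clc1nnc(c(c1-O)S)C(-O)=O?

1

The symbol for sulfur appears 1 time in the SMILES.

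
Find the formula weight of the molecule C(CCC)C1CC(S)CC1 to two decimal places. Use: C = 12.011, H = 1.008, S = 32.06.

Molecular formula: C9H18S.
M = 9×12.011 + 18×1.008 + 1×32.06 = 158.30 g/mol.

158.30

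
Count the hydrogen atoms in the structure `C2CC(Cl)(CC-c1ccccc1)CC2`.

Hydrogens are implicit in SMILES; fill each atom to its normal valence:
  6 × C: 2 H each → 12
  5 × C (aromatic): 1 H each → 5
  1 × C: no H
  1 × C (aromatic): no H
  1 × Cl: no H
  Total hydrogens = 17.

17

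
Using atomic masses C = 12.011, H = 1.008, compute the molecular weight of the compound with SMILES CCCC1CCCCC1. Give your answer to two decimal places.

126.24

Molecular formula: C9H18.
M = 9×12.011 + 18×1.008 = 126.24 g/mol.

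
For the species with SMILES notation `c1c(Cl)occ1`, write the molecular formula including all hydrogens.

C4H3ClO

Heavy atoms from the SMILES: 4 C, 1 Cl, 1 O.
Implicit hydrogens by atom environment:
  3 × C (aromatic): 1 H each → 3
  1 × C (aromatic): no H
  1 × Cl: no H
  1 × O (aromatic): no H
  Total hydrogens = 3.
Molecular formula: C4H3ClO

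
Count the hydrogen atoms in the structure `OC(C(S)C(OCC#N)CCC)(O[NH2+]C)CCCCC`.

29

Hydrogens are implicit in SMILES; fill each atom to its normal valence:
  7 × C: 2 H each → 14
  3 × C: 3 H each → 9
  2 × C: 1 H each → 2
  2 × C: no H
  2 × O: no H
  1 × N (charge +1): 2 H
  1 × N: no H
  1 × O: 1 H
  1 × S: 1 H
  Total hydrogens = 29.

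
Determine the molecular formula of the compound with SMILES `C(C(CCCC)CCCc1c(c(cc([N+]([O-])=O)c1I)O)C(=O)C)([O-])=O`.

Heavy atoms from the SMILES: 17 C, 1 I, 1 N, 6 O.
Implicit hydrogens by atom environment:
  6 × C: 2 H each → 12
  5 × C (aromatic): no H
  3 × O: no H
  2 × C: 3 H each → 6
  2 × C: no H
  2 × O (charge -1): no H
  1 × C (aromatic): 1 H
  1 × C: 1 H
  1 × I: no H
  1 × N (charge +1): no H
  1 × O: 1 H
  Total hydrogens = 21.
Net charge -1.
Molecular formula: C17H21INO6-

C17H21INO6-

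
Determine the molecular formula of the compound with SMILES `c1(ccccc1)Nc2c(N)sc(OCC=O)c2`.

Heavy atoms from the SMILES: 12 C, 2 N, 2 O, 1 S.
Implicit hydrogens by atom environment:
  6 × C (aromatic): 1 H each → 6
  4 × C (aromatic): no H
  2 × O: no H
  1 × C: 2 H
  1 × C: 1 H
  1 × N: 2 H
  1 × N: 1 H
  1 × S (aromatic): no H
  Total hydrogens = 12.
Molecular formula: C12H12N2O2S

C12H12N2O2S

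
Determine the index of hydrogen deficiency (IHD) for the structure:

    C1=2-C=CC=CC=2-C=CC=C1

7

Molecular formula from the SMILES: C10H8.
DoU = (2C + 2 + N − H − X)/2 = (2·10 + 2 + 0 − 8 − 0)/2 = 14/2 = 7.
(Structurally: 2 ring(s) + 5 π bond(s) = 7.)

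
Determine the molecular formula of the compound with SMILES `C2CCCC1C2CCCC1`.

Heavy atoms from the SMILES: 10 C.
Implicit hydrogens by atom environment:
  8 × C: 2 H each → 16
  2 × C: 1 H each → 2
  Total hydrogens = 18.
Molecular formula: C10H18

C10H18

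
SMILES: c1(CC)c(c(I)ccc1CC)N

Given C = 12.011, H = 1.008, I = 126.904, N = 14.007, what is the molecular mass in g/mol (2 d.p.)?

Molecular formula: C10H14IN.
M = 10×12.011 + 14×1.008 + 1×126.904 + 1×14.007 = 275.13 g/mol.

275.13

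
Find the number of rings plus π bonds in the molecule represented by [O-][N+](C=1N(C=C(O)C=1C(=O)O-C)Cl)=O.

Molecular formula from the SMILES: C6H5ClN2O5.
DoU = (2C + 2 + N − H − X)/2 = (2·6 + 2 + 2 − 5 − 1)/2 = 10/2 = 5.
(Structurally: 1 ring(s) + 4 π bond(s) = 5.)

5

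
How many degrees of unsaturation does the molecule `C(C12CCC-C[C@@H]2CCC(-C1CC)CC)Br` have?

Molecular formula from the SMILES: C15H27Br.
DoU = (2C + 2 + N − H − X)/2 = (2·15 + 2 + 0 − 27 − 1)/2 = 4/2 = 2.
(Structurally: 2 ring(s) + 0 π bond(s) = 2.)

2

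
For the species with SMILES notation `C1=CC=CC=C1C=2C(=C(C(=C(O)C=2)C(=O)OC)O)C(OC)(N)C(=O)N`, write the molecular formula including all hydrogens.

C17H18N2O6

Heavy atoms from the SMILES: 17 C, 2 N, 6 O.
Implicit hydrogens by atom environment:
  6 × C (aromatic): 1 H each → 6
  6 × C (aromatic): no H
  4 × O: no H
  3 × C: no H
  2 × C: 3 H each → 6
  2 × N: 2 H each → 4
  2 × O: 1 H each → 2
  Total hydrogens = 18.
Molecular formula: C17H18N2O6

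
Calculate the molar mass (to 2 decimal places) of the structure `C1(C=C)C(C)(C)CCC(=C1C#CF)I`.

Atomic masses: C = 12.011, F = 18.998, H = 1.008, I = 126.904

Molecular formula: C12H14FI.
M = 12×12.011 + 1×18.998 + 14×1.008 + 1×126.904 = 304.15 g/mol.

304.15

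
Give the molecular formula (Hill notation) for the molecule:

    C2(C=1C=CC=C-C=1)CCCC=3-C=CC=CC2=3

C16H16

Heavy atoms from the SMILES: 16 C.
Implicit hydrogens by atom environment:
  9 × C (aromatic): 1 H each → 9
  3 × C: 2 H each → 6
  3 × C (aromatic): no H
  1 × C: 1 H
  Total hydrogens = 16.
Molecular formula: C16H16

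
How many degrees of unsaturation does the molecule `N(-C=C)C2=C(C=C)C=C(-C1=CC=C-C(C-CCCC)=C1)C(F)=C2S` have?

Molecular formula from the SMILES: C21H24FNS.
DoU = (2C + 2 + N − H − X)/2 = (2·21 + 2 + 1 − 24 − 1)/2 = 20/2 = 10.
(Structurally: 2 ring(s) + 8 π bond(s) = 10.)

10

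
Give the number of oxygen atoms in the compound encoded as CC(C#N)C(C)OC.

1

The symbol for oxygen appears 1 time in the SMILES.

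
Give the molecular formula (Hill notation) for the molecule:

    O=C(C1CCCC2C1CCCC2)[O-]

C11H17O2-

Heavy atoms from the SMILES: 11 C, 2 O.
Implicit hydrogens by atom environment:
  7 × C: 2 H each → 14
  3 × C: 1 H each → 3
  1 × C: no H
  1 × O: no H
  1 × O (charge -1): no H
  Total hydrogens = 17.
Net charge -1.
Molecular formula: C11H17O2-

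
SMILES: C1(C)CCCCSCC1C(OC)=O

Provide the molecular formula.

Heavy atoms from the SMILES: 10 C, 2 O, 1 S.
Implicit hydrogens by atom environment:
  5 × C: 2 H each → 10
  2 × C: 3 H each → 6
  2 × C: 1 H each → 2
  2 × O: no H
  1 × C: no H
  1 × S: no H
  Total hydrogens = 18.
Molecular formula: C10H18O2S

C10H18O2S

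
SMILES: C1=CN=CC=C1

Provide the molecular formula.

Heavy atoms from the SMILES: 5 C, 1 N.
Implicit hydrogens by atom environment:
  5 × C (aromatic): 1 H each → 5
  1 × N (aromatic): no H
  Total hydrogens = 5.
Molecular formula: C5H5N

C5H5N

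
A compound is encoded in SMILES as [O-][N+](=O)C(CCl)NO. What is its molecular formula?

C2H5ClN2O3

Heavy atoms from the SMILES: 2 C, 1 Cl, 2 N, 3 O.
Implicit hydrogens by atom environment:
  1 × C: 2 H
  1 × C: 1 H
  1 × Cl: no H
  1 × N: 1 H
  1 × N (charge +1): no H
  1 × O: 1 H
  1 × O: no H
  1 × O (charge -1): no H
  Total hydrogens = 5.
Molecular formula: C2H5ClN2O3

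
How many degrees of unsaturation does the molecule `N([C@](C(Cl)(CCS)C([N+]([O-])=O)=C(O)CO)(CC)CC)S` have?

2

Molecular formula from the SMILES: C11H21ClN2O4S2.
DoU = (2C + 2 + N − H − X)/2 = (2·11 + 2 + 2 − 21 − 1)/2 = 4/2 = 2.
(Structurally: 0 ring(s) + 2 π bond(s) = 2.)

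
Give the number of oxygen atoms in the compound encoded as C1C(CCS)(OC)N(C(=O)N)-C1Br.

The symbol for oxygen appears 2 times in the SMILES.

2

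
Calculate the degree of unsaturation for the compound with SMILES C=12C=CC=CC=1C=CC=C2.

Molecular formula from the SMILES: C10H8.
DoU = (2C + 2 + N − H − X)/2 = (2·10 + 2 + 0 − 8 − 0)/2 = 14/2 = 7.
(Structurally: 2 ring(s) + 5 π bond(s) = 7.)

7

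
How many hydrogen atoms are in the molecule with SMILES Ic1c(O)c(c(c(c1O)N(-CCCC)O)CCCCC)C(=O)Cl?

23

Hydrogens are implicit in SMILES; fill each atom to its normal valence:
  7 × C: 2 H each → 14
  6 × C (aromatic): no H
  3 × O: 1 H each → 3
  2 × C: 3 H each → 6
  1 × C: no H
  1 × Cl: no H
  1 × I: no H
  1 × N: no H
  1 × O: no H
  Total hydrogens = 23.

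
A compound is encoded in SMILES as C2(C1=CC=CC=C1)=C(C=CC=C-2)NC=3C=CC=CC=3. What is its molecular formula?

C18H15N

Heavy atoms from the SMILES: 18 C, 1 N.
Implicit hydrogens by atom environment:
  14 × C (aromatic): 1 H each → 14
  4 × C (aromatic): no H
  1 × N: 1 H
  Total hydrogens = 15.
Molecular formula: C18H15N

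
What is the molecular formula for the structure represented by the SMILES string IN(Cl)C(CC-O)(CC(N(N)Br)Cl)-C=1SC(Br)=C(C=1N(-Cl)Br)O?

C9H11Br3Cl3IN4O2S

Heavy atoms from the SMILES: 3 Br, 9 C, 3 Cl, 1 I, 4 N, 2 O, 1 S.
Implicit hydrogens by atom environment:
  4 × C (aromatic): no H
  3 × Br: no H
  3 × C: 2 H each → 6
  3 × Cl: no H
  3 × N: no H
  2 × O: 1 H each → 2
  1 × C: 1 H
  1 × C: no H
  1 × I: no H
  1 × N: 2 H
  1 × S (aromatic): no H
  Total hydrogens = 11.
Molecular formula: C9H11Br3Cl3IN4O2S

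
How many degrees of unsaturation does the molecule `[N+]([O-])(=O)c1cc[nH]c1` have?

4

Molecular formula from the SMILES: C4H4N2O2.
DoU = (2C + 2 + N − H − X)/2 = (2·4 + 2 + 2 − 4 − 0)/2 = 8/2 = 4.
(Structurally: 1 ring(s) + 3 π bond(s) = 4.)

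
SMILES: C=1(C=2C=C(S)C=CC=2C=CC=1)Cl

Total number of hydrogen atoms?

Hydrogens are implicit in SMILES; fill each atom to its normal valence:
  6 × C (aromatic): 1 H each → 6
  4 × C (aromatic): no H
  1 × Cl: no H
  1 × S: 1 H
  Total hydrogens = 7.

7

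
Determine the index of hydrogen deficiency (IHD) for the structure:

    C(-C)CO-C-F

0

Molecular formula from the SMILES: C4H9FO.
DoU = (2C + 2 + N − H − X)/2 = (2·4 + 2 + 0 − 9 − 1)/2 = 0/2 = 0.
(Structurally: 0 ring(s) + 0 π bond(s) = 0.)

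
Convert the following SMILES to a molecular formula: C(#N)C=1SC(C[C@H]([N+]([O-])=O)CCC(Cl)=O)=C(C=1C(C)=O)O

C12H11ClN2O5S

Heavy atoms from the SMILES: 12 C, 1 Cl, 2 N, 5 O, 1 S.
Implicit hydrogens by atom environment:
  4 × C (aromatic): no H
  3 × C: 2 H each → 6
  3 × C: no H
  3 × O: no H
  1 × C: 3 H
  1 × C: 1 H
  1 × Cl: no H
  1 × N: no H
  1 × N (charge +1): no H
  1 × O: 1 H
  1 × O (charge -1): no H
  1 × S (aromatic): no H
  Total hydrogens = 11.
Molecular formula: C12H11ClN2O5S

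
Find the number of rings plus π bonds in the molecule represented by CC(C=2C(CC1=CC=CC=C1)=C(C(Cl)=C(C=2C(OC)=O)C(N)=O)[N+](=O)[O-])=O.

Molecular formula from the SMILES: C18H15ClN2O6.
DoU = (2C + 2 + N − H − X)/2 = (2·18 + 2 + 2 − 15 − 1)/2 = 24/2 = 12.
(Structurally: 2 ring(s) + 10 π bond(s) = 12.)

12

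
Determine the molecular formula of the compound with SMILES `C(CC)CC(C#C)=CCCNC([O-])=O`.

Heavy atoms from the SMILES: 11 C, 1 N, 2 O.
Implicit hydrogens by atom environment:
  5 × C: 2 H each → 10
  3 × C: no H
  2 × C: 1 H each → 2
  1 × C: 3 H
  1 × N: 1 H
  1 × O: no H
  1 × O (charge -1): no H
  Total hydrogens = 16.
Net charge -1.
Molecular formula: C11H16NO2-

C11H16NO2-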